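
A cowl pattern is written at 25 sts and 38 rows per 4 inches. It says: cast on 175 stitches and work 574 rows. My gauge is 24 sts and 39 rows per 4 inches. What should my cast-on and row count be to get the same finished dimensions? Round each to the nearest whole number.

Cast on 168 stitches; work 589 rows.

Stitches: 175 × 24/25 = 168.00 → 168.
Rows: 574 × 39/38 = 589.11 → 589.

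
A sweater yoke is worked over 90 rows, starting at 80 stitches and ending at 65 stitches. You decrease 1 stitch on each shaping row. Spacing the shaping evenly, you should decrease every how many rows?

Decrease every 6th row.

Stitches to remove: |65 − 80| = 15.
Shaping rows needed: 15 / 1 = 15.
90 rows / 15 = every 6 rows.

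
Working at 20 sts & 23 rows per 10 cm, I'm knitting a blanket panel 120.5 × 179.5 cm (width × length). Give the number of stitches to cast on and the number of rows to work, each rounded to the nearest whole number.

Stitch gauge = 20/10 = 2 sts/cm; 120.5 × 2 = 241.00 → 241 sts.
Row gauge = 23/10 = 2.3 rows/cm; 179.5 × 2.3 = 412.85 → 413 rows.

Cast on 241 stitches and work 413 rows.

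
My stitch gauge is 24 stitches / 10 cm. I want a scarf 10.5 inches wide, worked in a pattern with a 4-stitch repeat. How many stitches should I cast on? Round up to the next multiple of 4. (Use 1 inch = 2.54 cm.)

10.5 in = 10.5 × 2.54 = 26.67 cm.
24 / 10 = 2.4 sts/cm.
26.67 × 2.4 = 64.01 sts.
→ 68.

CO 68 sts.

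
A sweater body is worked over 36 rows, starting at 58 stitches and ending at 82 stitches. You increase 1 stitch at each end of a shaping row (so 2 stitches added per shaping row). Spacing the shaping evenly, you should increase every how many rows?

Increase every 3rd row.

Stitches to add: |82 − 58| = 24.
Shaping rows needed: 24 / 2 = 12.
36 rows / 12 = every 3 rows.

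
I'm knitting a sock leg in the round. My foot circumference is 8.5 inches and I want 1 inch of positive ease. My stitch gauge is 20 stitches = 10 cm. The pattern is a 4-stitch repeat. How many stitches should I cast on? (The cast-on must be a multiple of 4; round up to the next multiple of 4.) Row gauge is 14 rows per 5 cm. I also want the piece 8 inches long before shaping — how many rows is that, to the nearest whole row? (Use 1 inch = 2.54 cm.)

Cast on 52 stitches; work 57 rows.

Finished = 8.5 + 1 = 9.5 inches.
9.5 inches × 2.54 = 24.13 cm.
20/10 = 2 sts per cm; 24.13 × 2 = 48.26 sts.
Next multiple of 4 → 52.
8 inches = 20.32 cm; × 2.8 = 56.90 → 57 rows.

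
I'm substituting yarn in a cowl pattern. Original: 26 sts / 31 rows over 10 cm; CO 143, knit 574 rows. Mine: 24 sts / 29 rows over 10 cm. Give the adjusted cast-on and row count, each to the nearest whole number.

Cast on 132 stitches; work 537 rows.

Stitches: 143 × 24/26 = 132.00 → 132.
Rows: 574 × 29/31 = 536.97 → 537.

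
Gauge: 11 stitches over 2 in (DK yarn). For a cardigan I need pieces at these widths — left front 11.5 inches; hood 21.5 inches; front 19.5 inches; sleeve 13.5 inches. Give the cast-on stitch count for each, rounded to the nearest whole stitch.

Rate = 11/2 = 5.5 sts per in.
left front: 11.5 × 5.5 = 63.25 → 63.
hood: 21.5 × 5.5 = 118.25 → 118.
front: 19.5 × 5.5 = 107.25 → 107.
sleeve: 13.5 × 5.5 = 74.25 → 74.

left front 63; hood 118; front 107; sleeve 74.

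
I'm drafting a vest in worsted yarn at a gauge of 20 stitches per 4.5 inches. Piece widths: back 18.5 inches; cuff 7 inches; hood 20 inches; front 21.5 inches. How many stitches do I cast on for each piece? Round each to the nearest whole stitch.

Rate = 20/4.5 = 4.444 sts per in.
back: 18.5 × 4.444 = 82.22 → 82.
cuff: 7 × 4.444 = 31.11 → 31.
hood: 20 × 4.444 = 88.89 → 89.
front: 21.5 × 4.444 = 95.56 → 96.

back 82; cuff 31; hood 89; front 96.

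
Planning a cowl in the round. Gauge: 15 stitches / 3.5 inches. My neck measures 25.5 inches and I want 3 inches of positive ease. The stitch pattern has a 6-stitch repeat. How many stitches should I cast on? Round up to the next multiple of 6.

Finished = 25.5 + 3 = 28.5 inches.
15 / 3.5 = 4.286 sts/in.
28.5 × 4.286 = 122.14 sts.
Next multiple of 6: 126.

CO 126 sts.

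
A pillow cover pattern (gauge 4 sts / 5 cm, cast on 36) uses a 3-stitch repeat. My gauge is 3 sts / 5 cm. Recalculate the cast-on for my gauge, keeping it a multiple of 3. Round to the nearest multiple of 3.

36 × 3 / 4 = 27.00.
Nearest multiple of 3: 27.

Cast on 27 stitches.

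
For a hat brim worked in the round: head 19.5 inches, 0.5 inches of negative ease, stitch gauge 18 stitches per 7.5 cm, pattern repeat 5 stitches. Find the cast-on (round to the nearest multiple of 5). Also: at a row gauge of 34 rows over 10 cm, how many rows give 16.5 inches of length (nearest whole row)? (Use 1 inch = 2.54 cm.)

Finished = 19.5 − 0.5 = 19 inches.
19 inches × 2.54 = 48.26 cm.
18/7.5 = 2.4 sts per cm; 48.26 × 2.4 = 115.82 sts.
Nearest multiple of 5 → 115.
16.5 inches = 41.91 cm; × 3.4 = 142.49 → 142 rows.

Cast on 115 stitches; work 142 rows.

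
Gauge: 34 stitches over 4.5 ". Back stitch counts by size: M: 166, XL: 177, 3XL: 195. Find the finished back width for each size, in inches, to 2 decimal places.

34/4.5 = 7.556 sts per in.
M: 166 / 7.556 = 21.971 → 21.97 in.
XL: 177 / 7.556 = 23.426 → 23.43 in.
3XL: 195 / 7.556 = 25.809 → 25.81 in.

M 21.97 inches; XL 23.43 inches; 3XL 25.81 inches.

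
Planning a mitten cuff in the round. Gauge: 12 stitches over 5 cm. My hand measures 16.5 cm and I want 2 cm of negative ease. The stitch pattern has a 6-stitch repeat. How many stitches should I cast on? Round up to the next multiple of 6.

Finished = 16.5 − 2 = 14.5 cm.
12 / 5 = 2.4 sts/cm.
14.5 × 2.4 = 34.80 sts.
Next multiple of 6: 36.

Cast on 36 stitches.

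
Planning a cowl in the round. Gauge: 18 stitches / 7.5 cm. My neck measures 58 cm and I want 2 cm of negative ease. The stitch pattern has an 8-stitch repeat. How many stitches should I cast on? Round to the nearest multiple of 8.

CO 136 sts.

Finished = 58 − 2 = 56 cm.
18 / 7.5 = 2.4 sts/cm.
56 × 2.4 = 134.40 sts.
Nearest multiple of 8: 136.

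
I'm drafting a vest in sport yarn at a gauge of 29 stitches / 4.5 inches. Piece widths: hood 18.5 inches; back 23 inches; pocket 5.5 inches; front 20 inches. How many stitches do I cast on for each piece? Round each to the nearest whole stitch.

hood 119; back 148; pocket 35; front 129.

Rate = 29/4.5 = 6.444 sts per in.
hood: 18.5 × 6.444 = 119.22 → 119.
back: 23 × 6.444 = 148.22 → 148.
pocket: 5.5 × 6.444 = 35.44 → 35.
front: 20 × 6.444 = 128.89 → 129.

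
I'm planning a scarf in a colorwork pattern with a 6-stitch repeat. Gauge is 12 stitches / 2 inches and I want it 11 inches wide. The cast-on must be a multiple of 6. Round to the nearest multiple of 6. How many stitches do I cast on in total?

12 / 2 = 6 sts per inch.
11 × 6 = 66.00 sts.
Nearest multiple of 6: 66.

Cast on 66 stitches.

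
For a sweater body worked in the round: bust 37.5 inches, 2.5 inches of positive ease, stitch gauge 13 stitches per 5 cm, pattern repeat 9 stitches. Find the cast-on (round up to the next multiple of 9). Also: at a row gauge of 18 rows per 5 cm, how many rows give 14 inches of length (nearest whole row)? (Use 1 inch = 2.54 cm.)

Cast on 270 stitches; work 128 rows.

Finished = 37.5 + 2.5 = 40 inches.
40 inches × 2.54 = 101.60 cm.
13/5 = 2.6 sts per cm; 101.60 × 2.6 = 264.16 sts.
Next multiple of 9 → 270.
14 inches = 35.56 cm; × 3.6 = 128.02 → 128 rows.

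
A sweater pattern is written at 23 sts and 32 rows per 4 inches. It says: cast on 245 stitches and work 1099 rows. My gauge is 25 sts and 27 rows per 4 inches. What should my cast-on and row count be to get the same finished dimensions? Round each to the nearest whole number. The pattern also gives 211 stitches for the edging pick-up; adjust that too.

Stitches: 245 × 25/23 = 266.30 → 266.
Rows: 1099 × 27/32 = 927.28 → 927.
edging pick-up: 211 × 25/23 = 229.35 → 229.

Cast on 266 stitches; work 927 rows; edging pick-up 229 stitches.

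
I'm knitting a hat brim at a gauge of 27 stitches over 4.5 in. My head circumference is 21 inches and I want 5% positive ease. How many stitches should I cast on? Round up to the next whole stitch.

CO 133 sts.

Finished = 21 × 1.05 = 22.05 in.
27 / 4.5 = 6 sts per inch.
22.05 × 6 = 132.30 sts.
→ 133 sts.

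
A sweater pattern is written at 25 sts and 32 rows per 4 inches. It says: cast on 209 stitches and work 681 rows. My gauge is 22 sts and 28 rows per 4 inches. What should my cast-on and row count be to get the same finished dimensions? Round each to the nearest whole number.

Cast on 184 stitches; work 596 rows.

Stitches: 209 × 22/25 = 183.92 → 184.
Rows: 681 × 28/32 = 595.88 → 596.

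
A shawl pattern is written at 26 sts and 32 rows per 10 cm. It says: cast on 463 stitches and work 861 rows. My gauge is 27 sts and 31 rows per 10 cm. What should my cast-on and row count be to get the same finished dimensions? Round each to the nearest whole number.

Cast on 481 stitches; work 834 rows.

Stitches: 463 × 27/26 = 480.81 → 481.
Rows: 861 × 31/32 = 834.09 → 834.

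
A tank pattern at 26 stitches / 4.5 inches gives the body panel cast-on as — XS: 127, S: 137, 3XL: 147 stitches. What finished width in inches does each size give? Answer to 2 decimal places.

XS 21.98 inches; S 23.71 inches; 3XL 25.44 inches.

26/4.5 = 5.778 sts per in.
XS: 127 / 5.778 = 21.981 → 21.98 in.
S: 137 / 5.778 = 23.712 → 23.71 in.
3XL: 147 / 5.778 = 25.442 → 25.44 in.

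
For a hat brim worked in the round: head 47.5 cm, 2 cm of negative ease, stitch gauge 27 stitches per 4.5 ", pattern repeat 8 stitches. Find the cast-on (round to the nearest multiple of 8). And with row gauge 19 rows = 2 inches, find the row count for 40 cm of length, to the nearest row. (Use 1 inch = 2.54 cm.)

Cast on 104 stitches; work 150 rows.

Finished = 47.5 − 2 = 45.5 cm.
45.5 cm × 1/2.54 = 17.91 inches.
27/4.5 = 6 sts per in; 17.91 × 6 = 107.48 sts.
Nearest multiple of 8 → 104.
40 cm = 15.75 inches; × 9.5 = 149.61 → 150 rows.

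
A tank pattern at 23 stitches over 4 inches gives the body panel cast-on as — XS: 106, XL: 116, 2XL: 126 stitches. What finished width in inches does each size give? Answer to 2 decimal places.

23/4 = 5.75 sts per in.
XS: 106 / 5.75 = 18.435 → 18.43 in.
XL: 116 / 5.75 = 20.174 → 20.17 in.
2XL: 126 / 5.75 = 21.913 → 21.91 in.

XS 18.43 inches; XL 20.17 inches; 2XL 21.91 inches.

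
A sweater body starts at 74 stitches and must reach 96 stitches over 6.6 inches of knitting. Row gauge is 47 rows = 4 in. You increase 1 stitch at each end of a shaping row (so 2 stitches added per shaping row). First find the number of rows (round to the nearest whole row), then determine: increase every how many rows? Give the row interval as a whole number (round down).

Rows = 6.6 × 11.75 = 77.5 → 78 rows.
Stitches to add: 22 → 11 shaping rows (at 2 st each).
78 / 11 = 7.09 → every 7 rows.

Increase every 7th row.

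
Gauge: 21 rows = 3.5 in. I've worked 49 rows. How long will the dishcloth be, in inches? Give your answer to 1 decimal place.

8.2 inches.

21 rows / 3.5 inch = 6 rows per inch.
49 / 6 = 8.17 inches.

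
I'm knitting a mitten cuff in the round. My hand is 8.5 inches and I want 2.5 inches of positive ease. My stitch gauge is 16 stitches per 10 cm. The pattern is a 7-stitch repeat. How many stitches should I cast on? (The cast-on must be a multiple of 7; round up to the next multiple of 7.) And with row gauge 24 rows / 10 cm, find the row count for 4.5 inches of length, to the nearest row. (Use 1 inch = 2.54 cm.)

Cast on 49 stitches; work 27 rows.

Finished = 8.5 + 2.5 = 11 inches.
11 inches × 2.54 = 27.94 cm.
16/10 = 1.6 sts per cm; 27.94 × 1.6 = 44.70 sts.
Next multiple of 7 → 49.
4.5 inches = 11.43 cm; × 2.4 = 27.43 → 27 rows.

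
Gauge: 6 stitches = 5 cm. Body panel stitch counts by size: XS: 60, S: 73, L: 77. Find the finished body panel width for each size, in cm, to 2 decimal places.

6/5 = 1.2 sts per cm.
XS: 60 / 1.2 = 50.000 → 50.00 cm.
S: 73 / 1.2 = 60.833 → 60.83 cm.
L: 77 / 1.2 = 64.167 → 64.17 cm.

XS 50.00 cm; S 60.83 cm; L 64.17 cm.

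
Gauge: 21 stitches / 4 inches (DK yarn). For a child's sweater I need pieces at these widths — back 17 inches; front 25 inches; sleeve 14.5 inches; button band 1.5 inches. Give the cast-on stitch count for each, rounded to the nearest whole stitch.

back 89; front 131; sleeve 76; button band 8.

Rate = 21/4 = 5.25 sts per in.
back: 17 × 5.25 = 89.25 → 89.
front: 25 × 5.25 = 131.25 → 131.
sleeve: 14.5 × 5.25 = 76.12 → 76.
button band: 1.5 × 5.25 = 7.88 → 8.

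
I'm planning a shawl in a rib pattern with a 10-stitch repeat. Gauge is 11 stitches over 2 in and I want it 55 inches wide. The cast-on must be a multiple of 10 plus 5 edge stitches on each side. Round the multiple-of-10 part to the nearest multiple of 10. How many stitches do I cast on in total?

11 / 2 = 5.5 sts per inch.
55 × 5.5 = 302.50 sts.
Less 10 edge sts → 292.50 for the repeat.
Nearest multiple of 10: 290.
Add back 10 edge sts → 300.

300 stitches.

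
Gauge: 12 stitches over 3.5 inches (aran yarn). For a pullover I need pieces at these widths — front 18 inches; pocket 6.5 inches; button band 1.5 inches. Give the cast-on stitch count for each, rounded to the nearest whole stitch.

front 62; pocket 22; button band 5.

Rate = 12/3.5 = 3.429 sts per in.
front: 18 × 3.429 = 61.71 → 62.
pocket: 6.5 × 3.429 = 22.29 → 22.
button band: 1.5 × 3.429 = 5.14 → 5.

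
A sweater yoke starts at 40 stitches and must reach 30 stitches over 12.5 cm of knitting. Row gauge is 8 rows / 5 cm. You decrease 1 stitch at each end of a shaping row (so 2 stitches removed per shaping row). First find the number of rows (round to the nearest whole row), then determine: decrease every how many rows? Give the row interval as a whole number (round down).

Rows = 12.5 × 1.6 = 20.0 → 20 rows.
Stitches to remove: 10 → 5 shaping rows (at 2 st each).
20 / 5 = 4.00 → every 4 rows.

Decrease every 4th row.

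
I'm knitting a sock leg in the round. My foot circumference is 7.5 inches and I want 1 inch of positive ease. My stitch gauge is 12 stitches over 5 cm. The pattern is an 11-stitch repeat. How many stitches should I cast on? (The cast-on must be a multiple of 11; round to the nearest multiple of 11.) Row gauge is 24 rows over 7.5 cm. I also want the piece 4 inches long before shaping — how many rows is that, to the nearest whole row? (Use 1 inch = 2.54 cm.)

Finished = 7.5 + 1 = 8.5 inches.
8.5 inches × 2.54 = 21.59 cm.
12/5 = 2.4 sts per cm; 21.59 × 2.4 = 51.82 sts.
Nearest multiple of 11 → 55.
4 inches = 10.16 cm; × 3.2 = 32.51 → 33 rows.

Cast on 55 stitches; work 33 rows.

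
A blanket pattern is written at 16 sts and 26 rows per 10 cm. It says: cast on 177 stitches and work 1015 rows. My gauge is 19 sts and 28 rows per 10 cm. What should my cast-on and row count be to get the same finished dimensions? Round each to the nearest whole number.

Stitches: 177 × 19/16 = 210.19 → 210.
Rows: 1015 × 28/26 = 1093.08 → 1093.

Cast on 210 stitches; work 1093 rows.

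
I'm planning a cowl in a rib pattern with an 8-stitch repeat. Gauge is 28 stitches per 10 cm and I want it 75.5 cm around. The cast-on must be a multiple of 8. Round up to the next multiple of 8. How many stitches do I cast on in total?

216 stitches.

28 / 10 = 2.8 sts per cm.
75.5 × 2.8 = 211.40 sts.
Next multiple of 8: 216.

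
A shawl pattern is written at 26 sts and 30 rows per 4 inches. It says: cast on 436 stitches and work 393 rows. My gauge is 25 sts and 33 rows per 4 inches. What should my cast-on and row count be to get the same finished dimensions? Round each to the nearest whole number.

Cast on 419 stitches; work 432 rows.

Stitches: 436 × 25/26 = 419.23 → 419.
Rows: 393 × 33/30 = 432.30 → 432.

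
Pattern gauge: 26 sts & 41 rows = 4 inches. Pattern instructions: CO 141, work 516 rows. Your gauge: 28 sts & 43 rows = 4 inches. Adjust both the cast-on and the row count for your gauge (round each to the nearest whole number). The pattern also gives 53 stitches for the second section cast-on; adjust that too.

Stitches: 141 × 28/26 = 151.85 → 152.
Rows: 516 × 43/41 = 541.17 → 541.
second section cast-on: 53 × 28/26 = 57.08 → 57.

Cast on 152 stitches; work 541 rows; second section cast-on 57 stitches.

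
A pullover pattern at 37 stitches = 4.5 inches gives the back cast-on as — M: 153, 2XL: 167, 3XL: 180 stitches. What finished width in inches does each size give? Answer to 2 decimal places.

M 18.61 inches; 2XL 20.31 inches; 3XL 21.89 inches.

37/4.5 = 8.222 sts per in.
M: 153 / 8.222 = 18.608 → 18.61 in.
2XL: 167 / 8.222 = 20.311 → 20.31 in.
3XL: 180 / 8.222 = 21.892 → 21.89 in.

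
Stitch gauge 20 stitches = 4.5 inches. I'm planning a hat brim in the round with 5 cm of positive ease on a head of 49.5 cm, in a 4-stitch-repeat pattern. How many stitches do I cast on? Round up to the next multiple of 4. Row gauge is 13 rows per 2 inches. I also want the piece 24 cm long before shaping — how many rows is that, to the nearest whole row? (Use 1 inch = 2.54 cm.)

Cast on 96 stitches; work 61 rows.

Finished = 49.5 + 5 = 54.5 cm.
54.5 cm × 1/2.54 = 21.46 inches.
20/4.5 = 4.444 sts per in; 21.46 × 4.444 = 95.36 sts.
Next multiple of 4 → 96.
24 cm = 9.45 inches; × 6.5 = 61.42 → 61 rows.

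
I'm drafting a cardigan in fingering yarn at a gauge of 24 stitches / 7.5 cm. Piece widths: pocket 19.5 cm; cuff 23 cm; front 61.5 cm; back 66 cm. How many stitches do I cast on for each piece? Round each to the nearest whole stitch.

pocket 62; cuff 74; front 197; back 211.

Rate = 24/7.5 = 3.2 sts per cm.
pocket: 19.5 × 3.2 = 62.40 → 62.
cuff: 23 × 3.2 = 73.60 → 74.
front: 61.5 × 3.2 = 196.80 → 197.
back: 66 × 3.2 = 211.20 → 211.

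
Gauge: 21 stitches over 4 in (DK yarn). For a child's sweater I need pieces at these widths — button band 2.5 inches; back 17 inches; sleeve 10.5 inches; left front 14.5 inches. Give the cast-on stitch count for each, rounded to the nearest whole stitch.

Rate = 21/4 = 5.25 sts per in.
button band: 2.5 × 5.25 = 13.12 → 13.
back: 17 × 5.25 = 89.25 → 89.
sleeve: 10.5 × 5.25 = 55.12 → 55.
left front: 14.5 × 5.25 = 76.12 → 76.

button band 13; back 89; sleeve 55; left front 76.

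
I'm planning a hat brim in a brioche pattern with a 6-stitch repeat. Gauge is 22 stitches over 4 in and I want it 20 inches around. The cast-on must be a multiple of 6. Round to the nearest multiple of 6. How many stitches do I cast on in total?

22 / 4 = 5.5 sts per inch.
20 × 5.5 = 110.00 sts.
Nearest multiple of 6: 108.

Cast on 108 stitches.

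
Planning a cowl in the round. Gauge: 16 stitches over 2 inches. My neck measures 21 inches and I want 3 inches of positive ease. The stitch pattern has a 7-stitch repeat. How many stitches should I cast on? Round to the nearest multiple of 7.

CO 189 sts.

Finished = 21 + 3 = 24 inches.
16 / 2 = 8 sts/in.
24 × 8 = 192.00 sts.
Nearest multiple of 7: 189.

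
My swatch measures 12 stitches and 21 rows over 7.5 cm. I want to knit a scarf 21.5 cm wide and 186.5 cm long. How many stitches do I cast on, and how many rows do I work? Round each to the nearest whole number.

Cast on 34 stitches and work 522 rows.

Stitch gauge = 12/7.5 = 1.6 sts/cm; 21.5 × 1.6 = 34.40 → 34 sts.
Row gauge = 21/7.5 = 2.8 rows/cm; 186.5 × 2.8 = 522.20 → 522 rows.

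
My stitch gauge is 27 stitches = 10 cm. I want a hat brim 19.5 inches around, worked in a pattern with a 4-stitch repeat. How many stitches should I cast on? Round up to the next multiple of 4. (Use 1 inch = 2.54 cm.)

19.5 in = 19.5 × 2.54 = 49.53 cm.
27 / 10 = 2.7 sts/cm.
49.53 × 2.7 = 133.73 sts.
→ 136.

CO 136 sts.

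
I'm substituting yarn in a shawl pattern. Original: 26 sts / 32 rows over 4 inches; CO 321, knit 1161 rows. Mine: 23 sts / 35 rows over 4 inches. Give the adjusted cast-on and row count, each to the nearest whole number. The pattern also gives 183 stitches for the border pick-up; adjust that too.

Cast on 284 stitches; work 1270 rows; border pick-up 162 stitches.

Stitches: 321 × 23/26 = 283.96 → 284.
Rows: 1161 × 35/32 = 1269.84 → 1270.
border pick-up: 183 × 23/26 = 161.88 → 162.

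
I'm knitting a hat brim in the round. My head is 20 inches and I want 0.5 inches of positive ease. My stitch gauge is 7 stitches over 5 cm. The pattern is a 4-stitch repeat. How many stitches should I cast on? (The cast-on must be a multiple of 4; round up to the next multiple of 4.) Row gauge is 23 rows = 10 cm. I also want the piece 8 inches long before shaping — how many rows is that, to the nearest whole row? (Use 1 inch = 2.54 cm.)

Finished = 20 + 0.5 = 20.5 inches.
20.5 inches × 2.54 = 52.07 cm.
7/5 = 1.4 sts per cm; 52.07 × 1.4 = 72.90 sts.
Next multiple of 4 → 76.
8 inches = 20.32 cm; × 2.3 = 46.74 → 47 rows.

Cast on 76 stitches; work 47 rows.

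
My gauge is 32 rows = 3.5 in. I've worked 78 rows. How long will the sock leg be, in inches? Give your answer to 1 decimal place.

32 rows / 3.5 inch = 9.143 rows per inch.
78 / 9.143 = 8.53 inches.

8.5 inches.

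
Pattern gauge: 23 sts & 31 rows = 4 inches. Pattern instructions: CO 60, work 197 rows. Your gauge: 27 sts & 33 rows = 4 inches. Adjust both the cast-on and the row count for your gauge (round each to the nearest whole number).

Cast on 70 stitches; work 210 rows.

Stitches: 60 × 27/23 = 70.43 → 70.
Rows: 197 × 33/31 = 209.71 → 210.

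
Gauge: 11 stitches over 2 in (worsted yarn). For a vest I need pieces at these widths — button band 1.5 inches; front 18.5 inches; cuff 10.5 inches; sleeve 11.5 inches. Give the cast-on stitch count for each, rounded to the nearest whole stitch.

Rate = 11/2 = 5.5 sts per in.
button band: 1.5 × 5.5 = 8.25 → 8.
front: 18.5 × 5.5 = 101.75 → 102.
cuff: 10.5 × 5.5 = 57.75 → 58.
sleeve: 11.5 × 5.5 = 63.25 → 63.

button band 8; front 102; cuff 58; sleeve 63.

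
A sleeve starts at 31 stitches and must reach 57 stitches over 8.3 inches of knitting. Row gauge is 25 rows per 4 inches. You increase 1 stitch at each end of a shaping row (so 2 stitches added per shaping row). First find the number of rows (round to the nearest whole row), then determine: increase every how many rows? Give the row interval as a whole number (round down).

Increase every 4th row.

Rows = 8.3 × 6.25 = 51.9 → 52 rows.
Stitches to add: 26 → 13 shaping rows (at 2 st each).
52 / 13 = 4.00 → every 4 rows.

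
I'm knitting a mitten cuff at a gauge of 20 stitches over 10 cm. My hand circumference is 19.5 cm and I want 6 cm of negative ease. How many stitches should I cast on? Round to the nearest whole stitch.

CO 27 sts.

Finished = 19.5 − 6 = 13.5 cm.
20 / 10 = 2 sts per cm.
13.50 × 2 = 27.00 sts.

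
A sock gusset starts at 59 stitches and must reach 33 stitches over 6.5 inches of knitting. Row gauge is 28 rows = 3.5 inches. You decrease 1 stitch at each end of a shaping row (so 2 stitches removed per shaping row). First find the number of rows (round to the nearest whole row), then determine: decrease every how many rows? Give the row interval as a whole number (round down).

Rows = 6.5 × 8 = 52.0 → 52 rows.
Stitches to remove: 26 → 13 shaping rows (at 2 st each).
52 / 13 = 4.00 → every 4 rows.

Decrease every 4th row.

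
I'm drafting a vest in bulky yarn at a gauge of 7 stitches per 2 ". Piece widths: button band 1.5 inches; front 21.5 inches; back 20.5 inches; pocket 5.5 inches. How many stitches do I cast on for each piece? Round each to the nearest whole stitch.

Rate = 7/2 = 3.5 sts per in.
button band: 1.5 × 3.5 = 5.25 → 5.
front: 21.5 × 3.5 = 75.25 → 75.
back: 20.5 × 3.5 = 71.75 → 72.
pocket: 5.5 × 3.5 = 19.25 → 19.

button band 5; front 75; back 72; pocket 19.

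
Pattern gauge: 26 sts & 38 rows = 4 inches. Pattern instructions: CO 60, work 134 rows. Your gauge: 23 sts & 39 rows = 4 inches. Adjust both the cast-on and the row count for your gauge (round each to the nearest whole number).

Cast on 53 stitches; work 138 rows.

Stitches: 60 × 23/26 = 53.08 → 53.
Rows: 134 × 39/38 = 137.53 → 138.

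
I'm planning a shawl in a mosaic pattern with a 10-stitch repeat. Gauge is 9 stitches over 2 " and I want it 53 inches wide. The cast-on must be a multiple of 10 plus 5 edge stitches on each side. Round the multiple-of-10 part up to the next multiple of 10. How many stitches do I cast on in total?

9 / 2 = 4.5 sts per inch.
53 × 4.5 = 238.50 sts.
Less 10 edge sts → 228.50 for the repeat.
Next multiple of 10: 230.
Add back 10 edge sts → 240.

CO 240 sts.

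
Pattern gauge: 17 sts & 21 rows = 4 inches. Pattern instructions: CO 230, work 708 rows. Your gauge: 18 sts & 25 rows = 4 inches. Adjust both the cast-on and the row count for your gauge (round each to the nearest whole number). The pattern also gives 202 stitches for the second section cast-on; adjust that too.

Cast on 244 stitches; work 843 rows; second section cast-on 214 stitches.

Stitches: 230 × 18/17 = 243.53 → 244.
Rows: 708 × 25/21 = 842.86 → 843.
second section cast-on: 202 × 18/17 = 213.88 → 214.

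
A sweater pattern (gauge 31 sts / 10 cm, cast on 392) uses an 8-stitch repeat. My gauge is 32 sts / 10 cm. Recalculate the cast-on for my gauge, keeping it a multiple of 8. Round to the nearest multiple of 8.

CO 408 sts.

392 × 32 / 31 = 404.65.
Nearest multiple of 8: 408.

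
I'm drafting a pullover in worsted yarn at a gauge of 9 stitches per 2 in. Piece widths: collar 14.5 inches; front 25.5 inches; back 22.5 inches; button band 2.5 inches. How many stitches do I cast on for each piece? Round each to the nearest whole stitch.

Rate = 9/2 = 4.5 sts per in.
collar: 14.5 × 4.5 = 65.25 → 65.
front: 25.5 × 4.5 = 114.75 → 115.
back: 22.5 × 4.5 = 101.25 → 101.
button band: 2.5 × 4.5 = 11.25 → 11.

collar 65; front 115; back 101; button band 11.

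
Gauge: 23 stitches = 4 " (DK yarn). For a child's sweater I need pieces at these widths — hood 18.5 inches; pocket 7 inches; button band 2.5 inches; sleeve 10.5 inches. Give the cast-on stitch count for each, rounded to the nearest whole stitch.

Rate = 23/4 = 5.75 sts per in.
hood: 18.5 × 5.75 = 106.38 → 106.
pocket: 7 × 5.75 = 40.25 → 40.
button band: 2.5 × 5.75 = 14.38 → 14.
sleeve: 10.5 × 5.75 = 60.38 → 60.

hood 106; pocket 40; button band 14; sleeve 60.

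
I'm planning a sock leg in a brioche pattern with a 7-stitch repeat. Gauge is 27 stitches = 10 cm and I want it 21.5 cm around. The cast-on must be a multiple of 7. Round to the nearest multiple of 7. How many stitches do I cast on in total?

Cast on 56 stitches.

27 / 10 = 2.7 sts per cm.
21.5 × 2.7 = 58.05 sts.
Nearest multiple of 7: 56.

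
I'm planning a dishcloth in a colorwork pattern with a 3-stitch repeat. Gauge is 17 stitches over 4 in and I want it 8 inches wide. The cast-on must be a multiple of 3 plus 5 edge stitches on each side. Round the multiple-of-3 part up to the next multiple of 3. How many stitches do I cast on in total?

17 / 4 = 4.25 sts per inch.
8 × 4.25 = 34.00 sts.
Less 10 edge sts → 24.00 for the repeat.
Next multiple of 3: 24.
Add back 10 edge sts → 34.

Cast on 34 stitches.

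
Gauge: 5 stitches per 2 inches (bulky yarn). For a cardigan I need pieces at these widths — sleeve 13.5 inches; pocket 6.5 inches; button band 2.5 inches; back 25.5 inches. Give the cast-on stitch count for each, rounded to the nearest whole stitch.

Rate = 5/2 = 2.5 sts per in.
sleeve: 13.5 × 2.5 = 33.75 → 34.
pocket: 6.5 × 2.5 = 16.25 → 16.
button band: 2.5 × 2.5 = 6.25 → 6.
back: 25.5 × 2.5 = 63.75 → 64.

sleeve 34; pocket 16; button band 6; back 64.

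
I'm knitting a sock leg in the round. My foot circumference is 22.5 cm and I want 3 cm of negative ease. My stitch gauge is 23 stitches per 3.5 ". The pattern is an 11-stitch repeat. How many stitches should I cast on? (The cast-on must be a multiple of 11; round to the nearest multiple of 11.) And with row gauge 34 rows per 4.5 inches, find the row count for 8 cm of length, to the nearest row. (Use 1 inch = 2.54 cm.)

Finished = 22.5 − 3 = 19.5 cm.
19.5 cm × 1/2.54 = 7.68 inches.
23/3.5 = 6.571 sts per in; 7.68 × 6.571 = 50.45 sts.
Nearest multiple of 11 → 55.
8 cm = 3.15 inches; × 7.556 = 23.80 → 24 rows.

Cast on 55 stitches; work 24 rows.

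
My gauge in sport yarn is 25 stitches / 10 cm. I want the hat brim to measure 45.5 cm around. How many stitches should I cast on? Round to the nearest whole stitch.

CO 114 sts.

25 stitches / 10 cm = 2.5 stitches per cm.
45.5 × 2.5 = 113.75 stitches.
Round to nearest → 114.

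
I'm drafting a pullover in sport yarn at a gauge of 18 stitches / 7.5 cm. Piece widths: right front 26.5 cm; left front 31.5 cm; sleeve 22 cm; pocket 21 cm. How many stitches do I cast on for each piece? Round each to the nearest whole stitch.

right front 64; left front 76; sleeve 53; pocket 50.

Rate = 18/7.5 = 2.4 sts per cm.
right front: 26.5 × 2.4 = 63.60 → 64.
left front: 31.5 × 2.4 = 75.60 → 76.
sleeve: 22 × 2.4 = 52.80 → 53.
pocket: 21 × 2.4 = 50.40 → 50.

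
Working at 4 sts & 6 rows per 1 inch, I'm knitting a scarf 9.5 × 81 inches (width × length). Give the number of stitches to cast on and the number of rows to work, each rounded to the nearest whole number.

Cast on 38 stitches and work 486 rows.

Stitch gauge = 4/1 = 4 sts/in; 9.5 × 4 = 38.00 → 38 sts.
Row gauge = 6/1 = 6 rows/in; 81 × 6 = 486.00 → 486 rows.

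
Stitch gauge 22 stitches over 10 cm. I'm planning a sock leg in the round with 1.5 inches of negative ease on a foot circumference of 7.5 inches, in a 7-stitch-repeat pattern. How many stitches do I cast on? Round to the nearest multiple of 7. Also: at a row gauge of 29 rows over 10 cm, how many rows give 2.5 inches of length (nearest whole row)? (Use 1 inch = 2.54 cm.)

Cast on 35 stitches; work 18 rows.

Finished = 7.5 − 1.5 = 6 inches.
6 inches × 2.54 = 15.24 cm.
22/10 = 2.2 sts per cm; 15.24 × 2.2 = 33.53 sts.
Nearest multiple of 7 → 35.
2.5 inches = 6.35 cm; × 2.9 = 18.41 → 18 rows.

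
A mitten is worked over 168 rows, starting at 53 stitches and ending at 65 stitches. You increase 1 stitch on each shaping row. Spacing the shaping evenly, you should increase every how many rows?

Increase every 14th row.

Stitches to add: |65 − 53| = 12.
Shaping rows needed: 12 / 1 = 12.
168 rows / 12 = every 14 rows.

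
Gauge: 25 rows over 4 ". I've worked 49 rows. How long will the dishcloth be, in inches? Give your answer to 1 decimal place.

25 rows / 4 inch = 6.25 rows per inch.
49 / 6.25 = 7.84 inches.

7.8 inches.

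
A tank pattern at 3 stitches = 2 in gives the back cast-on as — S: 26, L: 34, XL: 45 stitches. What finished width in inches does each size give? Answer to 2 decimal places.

S 17.33 inches; L 22.67 inches; XL 30.00 inches.

3/2 = 1.5 sts per in.
S: 26 / 1.5 = 17.333 → 17.33 in.
L: 34 / 1.5 = 22.667 → 22.67 in.
XL: 45 / 1.5 = 30.000 → 30.00 in.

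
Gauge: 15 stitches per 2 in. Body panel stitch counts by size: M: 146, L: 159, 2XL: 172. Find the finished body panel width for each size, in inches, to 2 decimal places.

M 19.47 inches; L 21.20 inches; 2XL 22.93 inches.

15/2 = 7.5 sts per in.
M: 146 / 7.5 = 19.467 → 19.47 in.
L: 159 / 7.5 = 21.200 → 21.20 in.
2XL: 172 / 7.5 = 22.933 → 22.93 in.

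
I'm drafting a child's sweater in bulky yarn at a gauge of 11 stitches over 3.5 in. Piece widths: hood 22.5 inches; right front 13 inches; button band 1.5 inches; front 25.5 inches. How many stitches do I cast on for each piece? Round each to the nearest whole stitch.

hood 71; right front 41; button band 5; front 80.

Rate = 11/3.5 = 3.143 sts per in.
hood: 22.5 × 3.143 = 70.71 → 71.
right front: 13 × 3.143 = 40.86 → 41.
button band: 1.5 × 3.143 = 4.71 → 5.
front: 25.5 × 3.143 = 80.14 → 80.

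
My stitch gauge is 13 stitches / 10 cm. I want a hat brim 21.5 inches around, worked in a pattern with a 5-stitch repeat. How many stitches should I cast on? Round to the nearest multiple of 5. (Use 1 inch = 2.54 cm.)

21.5 in = 21.5 × 2.54 = 54.61 cm.
13 / 10 = 1.3 sts/cm.
54.61 × 1.3 = 70.99 sts.
→ 70.

Cast on 70 stitches.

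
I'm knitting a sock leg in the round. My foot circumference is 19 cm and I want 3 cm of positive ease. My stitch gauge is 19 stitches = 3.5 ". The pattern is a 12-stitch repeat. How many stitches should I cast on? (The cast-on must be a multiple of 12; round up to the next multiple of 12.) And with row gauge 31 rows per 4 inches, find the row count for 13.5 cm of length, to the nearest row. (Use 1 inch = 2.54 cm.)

Cast on 48 stitches; work 41 rows.

Finished = 19 + 3 = 22 cm.
22 cm × 1/2.54 = 8.66 inches.
19/3.5 = 5.429 sts per in; 8.66 × 5.429 = 47.02 sts.
Next multiple of 12 → 48.
13.5 cm = 5.31 inches; × 7.75 = 41.19 → 41 rows.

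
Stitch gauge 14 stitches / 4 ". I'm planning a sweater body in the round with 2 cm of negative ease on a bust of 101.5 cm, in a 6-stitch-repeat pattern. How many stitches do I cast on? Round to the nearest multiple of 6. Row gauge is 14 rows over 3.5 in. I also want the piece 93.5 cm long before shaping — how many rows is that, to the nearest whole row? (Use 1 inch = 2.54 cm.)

Finished = 101.5 − 2 = 99.5 cm.
99.5 cm × 1/2.54 = 39.17 inches.
14/4 = 3.5 sts per in; 39.17 × 3.5 = 137.11 sts.
Nearest multiple of 6 → 138.
93.5 cm = 36.81 inches; × 4 = 147.24 → 147 rows.

Cast on 138 stitches; work 147 rows.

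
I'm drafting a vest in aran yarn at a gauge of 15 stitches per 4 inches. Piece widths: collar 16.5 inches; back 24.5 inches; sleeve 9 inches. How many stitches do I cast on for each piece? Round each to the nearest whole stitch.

Rate = 15/4 = 3.75 sts per in.
collar: 16.5 × 3.75 = 61.88 → 62.
back: 24.5 × 3.75 = 91.88 → 92.
sleeve: 9 × 3.75 = 33.75 → 34.

collar 62; back 92; sleeve 34.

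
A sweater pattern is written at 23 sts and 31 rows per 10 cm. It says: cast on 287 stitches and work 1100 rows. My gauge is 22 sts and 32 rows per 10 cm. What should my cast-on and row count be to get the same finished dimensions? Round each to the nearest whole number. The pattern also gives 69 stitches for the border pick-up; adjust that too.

Stitches: 287 × 22/23 = 274.52 → 275.
Rows: 1100 × 32/31 = 1135.48 → 1135.
border pick-up: 69 × 22/23 = 66.00 → 66.

Cast on 275 stitches; work 1135 rows; border pick-up 66 stitches.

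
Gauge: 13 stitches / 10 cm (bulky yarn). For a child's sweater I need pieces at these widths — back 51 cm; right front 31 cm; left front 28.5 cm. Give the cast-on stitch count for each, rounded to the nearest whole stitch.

back 66; right front 40; left front 37.

Rate = 13/10 = 1.3 sts per cm.
back: 51 × 1.3 = 66.30 → 66.
right front: 31 × 1.3 = 40.30 → 40.
left front: 28.5 × 1.3 = 37.05 → 37.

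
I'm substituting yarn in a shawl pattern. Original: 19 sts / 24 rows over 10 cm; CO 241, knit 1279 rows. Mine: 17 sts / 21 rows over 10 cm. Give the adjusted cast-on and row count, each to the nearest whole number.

Cast on 216 stitches; work 1119 rows.

Stitches: 241 × 17/19 = 215.63 → 216.
Rows: 1279 × 21/24 = 1119.12 → 1119.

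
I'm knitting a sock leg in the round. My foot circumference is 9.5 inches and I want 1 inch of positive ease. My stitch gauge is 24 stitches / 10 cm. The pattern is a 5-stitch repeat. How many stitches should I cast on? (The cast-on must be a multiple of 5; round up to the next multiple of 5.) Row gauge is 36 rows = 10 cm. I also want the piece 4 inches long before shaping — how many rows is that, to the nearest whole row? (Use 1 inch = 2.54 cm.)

Cast on 65 stitches; work 37 rows.

Finished = 9.5 + 1 = 10.5 inches.
10.5 inches × 2.54 = 26.67 cm.
24/10 = 2.4 sts per cm; 26.67 × 2.4 = 64.01 sts.
Next multiple of 5 → 65.
4 inches = 10.16 cm; × 3.6 = 36.58 → 37 rows.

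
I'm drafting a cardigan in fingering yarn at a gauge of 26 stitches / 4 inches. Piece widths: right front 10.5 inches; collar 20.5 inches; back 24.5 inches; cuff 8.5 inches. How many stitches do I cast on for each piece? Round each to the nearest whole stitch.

right front 68; collar 133; back 159; cuff 55.

Rate = 26/4 = 6.5 sts per in.
right front: 10.5 × 6.5 = 68.25 → 68.
collar: 20.5 × 6.5 = 133.25 → 133.
back: 24.5 × 6.5 = 159.25 → 159.
cuff: 8.5 × 6.5 = 55.25 → 55.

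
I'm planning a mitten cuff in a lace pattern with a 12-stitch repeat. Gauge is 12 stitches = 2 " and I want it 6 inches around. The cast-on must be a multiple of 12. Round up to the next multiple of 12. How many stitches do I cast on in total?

12 / 2 = 6 sts per inch.
6 × 6 = 36.00 sts.
Next multiple of 12: 36.

36 stitches.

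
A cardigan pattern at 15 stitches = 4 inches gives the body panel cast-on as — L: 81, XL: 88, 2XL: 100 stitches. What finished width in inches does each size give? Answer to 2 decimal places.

L 21.60 inches; XL 23.47 inches; 2XL 26.67 inches.

15/4 = 3.75 sts per in.
L: 81 / 3.75 = 21.600 → 21.60 in.
XL: 88 / 3.75 = 23.467 → 23.47 in.
2XL: 100 / 3.75 = 26.667 → 26.67 in.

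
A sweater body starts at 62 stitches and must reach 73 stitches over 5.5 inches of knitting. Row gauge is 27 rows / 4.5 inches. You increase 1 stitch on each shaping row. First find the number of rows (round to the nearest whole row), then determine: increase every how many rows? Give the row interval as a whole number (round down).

Rows = 5.5 × 6 = 33.0 → 33 rows.
Stitches to add: 11 → 11 shaping rows (at 1 st each).
33 / 11 = 3.00 → every 3 rows.

Increase every 3rd row.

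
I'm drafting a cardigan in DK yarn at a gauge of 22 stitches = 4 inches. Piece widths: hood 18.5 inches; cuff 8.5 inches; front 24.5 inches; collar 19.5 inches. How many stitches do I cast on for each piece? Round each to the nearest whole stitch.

Rate = 22/4 = 5.5 sts per in.
hood: 18.5 × 5.5 = 101.75 → 102.
cuff: 8.5 × 5.5 = 46.75 → 47.
front: 24.5 × 5.5 = 134.75 → 135.
collar: 19.5 × 5.5 = 107.25 → 107.

hood 102; cuff 47; front 135; collar 107.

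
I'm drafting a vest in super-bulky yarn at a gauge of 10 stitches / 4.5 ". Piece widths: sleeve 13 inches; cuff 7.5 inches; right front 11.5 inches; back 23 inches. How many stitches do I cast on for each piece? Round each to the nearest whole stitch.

sleeve 29; cuff 17; right front 26; back 51.

Rate = 10/4.5 = 2.222 sts per in.
sleeve: 13 × 2.222 = 28.89 → 29.
cuff: 7.5 × 2.222 = 16.67 → 17.
right front: 11.5 × 2.222 = 25.56 → 26.
back: 23 × 2.222 = 51.11 → 51.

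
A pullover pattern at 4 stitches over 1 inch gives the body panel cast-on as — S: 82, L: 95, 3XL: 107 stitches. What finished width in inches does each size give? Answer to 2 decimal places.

4/1 = 4 sts per in.
S: 82 / 4 = 20.500 → 20.50 in.
L: 95 / 4 = 23.750 → 23.75 in.
3XL: 107 / 4 = 26.750 → 26.75 in.

S 20.50 inches; L 23.75 inches; 3XL 26.75 inches.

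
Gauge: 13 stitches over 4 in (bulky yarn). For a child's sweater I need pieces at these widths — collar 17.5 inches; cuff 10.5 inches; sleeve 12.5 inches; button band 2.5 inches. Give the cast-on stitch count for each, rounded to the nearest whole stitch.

collar 57; cuff 34; sleeve 41; button band 8.

Rate = 13/4 = 3.25 sts per in.
collar: 17.5 × 3.25 = 56.88 → 57.
cuff: 10.5 × 3.25 = 34.12 → 34.
sleeve: 12.5 × 3.25 = 40.62 → 41.
button band: 2.5 × 3.25 = 8.12 → 8.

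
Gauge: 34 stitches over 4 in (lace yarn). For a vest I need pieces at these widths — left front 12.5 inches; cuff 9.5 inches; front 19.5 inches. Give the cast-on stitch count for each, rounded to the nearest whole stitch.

Rate = 34/4 = 8.5 sts per in.
left front: 12.5 × 8.5 = 106.25 → 106.
cuff: 9.5 × 8.5 = 80.75 → 81.
front: 19.5 × 8.5 = 165.75 → 166.

left front 106; cuff 81; front 166.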